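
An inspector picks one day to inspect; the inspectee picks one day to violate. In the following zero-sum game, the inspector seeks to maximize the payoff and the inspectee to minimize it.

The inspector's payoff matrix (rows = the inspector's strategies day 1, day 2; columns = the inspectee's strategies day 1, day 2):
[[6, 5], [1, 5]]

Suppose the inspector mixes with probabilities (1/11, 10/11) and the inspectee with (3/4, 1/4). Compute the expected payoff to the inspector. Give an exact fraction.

Against (3/4, 1/4), each row's expected payoff is day 1: 23/4; day 2: 2.
Taking the (1/11, 10/11)-weighted average: (1/11)·(23/4) + (10/11)·(2) = 103/44.

103/44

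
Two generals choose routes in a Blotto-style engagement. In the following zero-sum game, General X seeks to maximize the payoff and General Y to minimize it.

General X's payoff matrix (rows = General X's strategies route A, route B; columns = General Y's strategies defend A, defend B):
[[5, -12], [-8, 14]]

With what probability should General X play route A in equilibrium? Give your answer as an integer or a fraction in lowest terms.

Row minima are -12 and -8, so General X's maximin is -8; column maxima are 5 and 14, so General Y's minimax is 5. These differ, so the equilibrium is in mixed strategies.
Let General X play route A with probability p. General Y is indifferent when 5p − 8(1−p) = −12p + 14(1−p), giving p = 22/39.

22/39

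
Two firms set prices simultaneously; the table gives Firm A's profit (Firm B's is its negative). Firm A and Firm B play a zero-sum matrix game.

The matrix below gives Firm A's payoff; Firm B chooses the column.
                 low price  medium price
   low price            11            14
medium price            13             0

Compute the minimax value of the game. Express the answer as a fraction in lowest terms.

91/8

Row minima are 11 and 0, so Firm A's maximin is 11; column maxima are 13 and 14, so Firm B's minimax is 13. These differ, so the equilibrium is in mixed strategies.
Let Firm A play low price with probability p. Firm B is indifferent when 11p + 13(1−p) = 14p, giving p = 13/16.
Let Firm B play low price with probability q. Firm A is indifferent when 11q + 14(1−q) = 13q, giving q = 7/8.
The value is 11·(7/8) + (14)·(1/8) = 91/8.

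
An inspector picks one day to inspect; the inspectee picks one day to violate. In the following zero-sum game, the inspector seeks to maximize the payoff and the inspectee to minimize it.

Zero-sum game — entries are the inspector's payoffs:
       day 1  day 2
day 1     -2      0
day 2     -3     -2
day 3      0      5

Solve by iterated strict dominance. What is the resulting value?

0

Row day 2 is strictly dominated by row day 1 (-2>-3, 0>-2); eliminate day 2.
Row day 1 is strictly dominated by row day 3 (0>-2, 5>0); eliminate day 1.
Column day 2 is strictly dominated by day 1 for the inspectee (0<5); eliminate day 2.
Only (day 3, day 1) remains, with payoff 0.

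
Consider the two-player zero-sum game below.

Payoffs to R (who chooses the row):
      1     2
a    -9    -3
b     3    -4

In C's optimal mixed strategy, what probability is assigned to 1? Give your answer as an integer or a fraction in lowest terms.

Row minima are -9 and -4, so R's maximin is -4; column maxima are 3 and -3, so C's minimax is -3. These differ, so the equilibrium is in mixed strategies.
Let C play 1 with probability q. R is indifferent when −9q − 3(1−q) = 3q − 4(1−q), giving q = 1/13.

1/13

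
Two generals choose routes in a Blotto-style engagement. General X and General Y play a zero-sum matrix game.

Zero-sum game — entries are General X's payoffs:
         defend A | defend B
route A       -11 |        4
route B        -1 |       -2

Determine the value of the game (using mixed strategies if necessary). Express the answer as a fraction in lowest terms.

-13/8

Row minima are -11 and -2, so General X's maximin is -2; column maxima are -1 and 4, so General Y's minimax is -1. These differ, so the equilibrium is in mixed strategies.
Let General X play route A with probability p. General Y is indifferent when −11p − (1−p) = 4p − 2(1−p), giving p = 1/16.
Let General Y play defend A with probability q. General X is indifferent when −11q + 4(1−q) = −q − 2(1−q), giving q = 3/8.
The value is -11·(3/8) + (4)·(5/8) = -13/8.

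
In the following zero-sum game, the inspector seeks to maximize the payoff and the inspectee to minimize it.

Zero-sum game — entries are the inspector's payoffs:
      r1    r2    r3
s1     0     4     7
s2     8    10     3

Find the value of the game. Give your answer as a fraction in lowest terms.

14/3

Column r2 is strictly dominated by r1 for the inspectee (it gives the inspector more in every row).
The remaining 2×2 game on (s1, s2) × (r1, r3) has no saddle point. Let the inspector play s1 with probability p; indifference gives 8(1−p) = 7p + 3(1−p), so p = 5/12.
Similarly the inspectee's optimal q on r1 is 1/3, and the value is 0·(1/3) + (7)·(2/3) = 14/3.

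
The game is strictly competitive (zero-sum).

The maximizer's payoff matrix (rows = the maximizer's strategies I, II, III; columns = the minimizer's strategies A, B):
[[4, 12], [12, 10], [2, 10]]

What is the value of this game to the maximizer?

Row III is strictly dominated by row I, so the maximizer never plays it.
The remaining 2×2 game on (I, II) × (A, B) has no saddle point. Let the maximizer play I with probability p; indifference gives 4p + 12(1−p) = 12p + 10(1−p), so p = 1/5.
Similarly the minimizer's optimal q on A is 1/5, and the value is 4·(1/5) + (12)·(4/5) = 52/5.

52/5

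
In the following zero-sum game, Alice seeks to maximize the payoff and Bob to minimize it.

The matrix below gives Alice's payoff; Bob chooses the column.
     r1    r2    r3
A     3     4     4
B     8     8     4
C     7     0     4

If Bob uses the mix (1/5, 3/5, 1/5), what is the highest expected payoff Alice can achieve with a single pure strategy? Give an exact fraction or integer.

36/5

A: (3)·(1/5) + (4)·(3/5) + (4)·(1/5) = 19/5.
B: (8)·(1/5) + (8)·(3/5) + (4)·(1/5) = 36/5.
C: (7)·(1/5) + (0)·(3/5) + (4)·(1/5) = 11/5.
The best pure response is B with expected payoff 36/5.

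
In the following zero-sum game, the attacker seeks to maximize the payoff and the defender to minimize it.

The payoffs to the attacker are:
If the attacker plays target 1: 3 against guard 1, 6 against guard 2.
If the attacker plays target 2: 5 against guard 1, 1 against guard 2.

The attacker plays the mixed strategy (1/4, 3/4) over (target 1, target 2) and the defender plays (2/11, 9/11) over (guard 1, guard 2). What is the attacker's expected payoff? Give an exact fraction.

117/44

Against (2/11, 9/11), each row's expected payoff is target 1: 60/11; target 2: 19/11.
Taking the (1/4, 3/4)-weighted average: (1/4)·(60/11) + (3/4)·(19/11) = 117/44.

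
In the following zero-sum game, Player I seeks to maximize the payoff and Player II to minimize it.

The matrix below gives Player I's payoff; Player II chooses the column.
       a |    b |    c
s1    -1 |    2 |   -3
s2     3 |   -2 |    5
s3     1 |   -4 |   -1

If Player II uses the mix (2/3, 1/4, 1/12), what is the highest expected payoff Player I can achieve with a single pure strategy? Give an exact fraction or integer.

23/12

s1: (-1)·(2/3) + (2)·(1/4) + (-3)·(1/12) = -5/12.
s2: (3)·(2/3) + (-2)·(1/4) + (5)·(1/12) = 23/12.
s3: (1)·(2/3) + (-4)·(1/4) + (-1)·(1/12) = -5/12.
The best pure response is s2 with expected payoff 23/12.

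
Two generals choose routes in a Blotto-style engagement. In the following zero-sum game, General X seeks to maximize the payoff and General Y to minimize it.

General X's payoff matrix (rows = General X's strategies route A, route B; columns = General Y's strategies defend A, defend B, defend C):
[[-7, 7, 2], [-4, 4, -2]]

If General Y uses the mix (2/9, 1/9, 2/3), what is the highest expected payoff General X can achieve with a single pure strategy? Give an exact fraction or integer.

route A: (-7)·(2/9) + (7)·(1/9) + (2)·(2/3) = 5/9.
route B: (-4)·(2/9) + (4)·(1/9) + (-2)·(2/3) = -16/9.
The best pure response is route A with expected payoff 5/9.

5/9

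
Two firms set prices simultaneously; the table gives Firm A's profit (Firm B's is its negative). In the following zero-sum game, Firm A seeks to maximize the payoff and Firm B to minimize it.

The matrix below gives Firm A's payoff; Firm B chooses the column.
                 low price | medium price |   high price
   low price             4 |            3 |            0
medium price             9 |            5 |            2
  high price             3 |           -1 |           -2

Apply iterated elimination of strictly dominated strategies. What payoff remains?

Column medium price is strictly dominated by high price for Firm B (0<3, 2<5, -2<-1); eliminate medium price.
Row low price is strictly dominated by row medium price (9>4, 2>0); eliminate low price.
Column low price is strictly dominated by high price for Firm B (2<9, -2<3); eliminate low price.
Row high price is strictly dominated by row medium price (2>-2); eliminate high price.
Only (medium price, high price) remains, with payoff 2.

2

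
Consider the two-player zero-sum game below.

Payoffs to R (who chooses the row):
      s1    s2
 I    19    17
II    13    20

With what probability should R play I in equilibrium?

Row minima are 17 and 13, so R's maximin is 17; column maxima are 19 and 20, so C's minimax is 19. These differ, so the equilibrium is in mixed strategies.
Let R play I with probability p. C is indifferent when 19p + 13(1−p) = 17p + 20(1−p), giving p = 7/9.

7/9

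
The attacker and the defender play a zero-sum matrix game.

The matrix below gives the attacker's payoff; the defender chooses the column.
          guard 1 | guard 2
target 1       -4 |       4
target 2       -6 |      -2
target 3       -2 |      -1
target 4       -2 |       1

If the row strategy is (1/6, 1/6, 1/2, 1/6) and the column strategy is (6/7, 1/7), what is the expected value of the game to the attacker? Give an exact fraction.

Against (6/7, 1/7), each row's expected payoff is target 1: -20/7; target 2: -38/7; target 3: -13/7; target 4: -11/7.
Taking the (1/6, 1/6, 1/2, 1/6)-weighted average: (1/6)·(-20/7) + (1/6)·(-38/7) + (1/2)·(-13/7) + (1/6)·(-11/7) = -18/7.

-18/7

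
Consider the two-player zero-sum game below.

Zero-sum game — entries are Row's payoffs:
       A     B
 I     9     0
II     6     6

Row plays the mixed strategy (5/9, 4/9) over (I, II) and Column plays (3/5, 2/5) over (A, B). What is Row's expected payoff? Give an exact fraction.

17/3

Against (3/5, 2/5), each row's expected payoff is I: 27/5; II: 6.
Taking the (5/9, 4/9)-weighted average: (5/9)·(27/5) + (4/9)·(6) = 17/3.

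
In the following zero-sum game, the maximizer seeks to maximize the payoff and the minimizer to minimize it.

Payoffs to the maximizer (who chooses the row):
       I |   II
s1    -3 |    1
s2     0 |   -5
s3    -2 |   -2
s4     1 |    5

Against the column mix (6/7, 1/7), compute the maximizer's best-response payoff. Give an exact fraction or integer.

s1: (-3)·(6/7) + (1)·(1/7) = -17/7.
s2: (0)·(6/7) + (-5)·(1/7) = -5/7.
s3: (-2)·(6/7) + (-2)·(1/7) = -2.
s4: (1)·(6/7) + (5)·(1/7) = 11/7.
The best pure response is s4 with expected payoff 11/7.

11/7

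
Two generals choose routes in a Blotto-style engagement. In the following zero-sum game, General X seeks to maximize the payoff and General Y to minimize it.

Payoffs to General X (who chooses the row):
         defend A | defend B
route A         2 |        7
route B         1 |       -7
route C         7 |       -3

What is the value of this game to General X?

11/3

Row route B is strictly dominated by row route C, so General X never plays it.
The remaining 2×2 game on (route A, route C) × (defend A, defend B) has no saddle point. Let General X play route A with probability p; indifference gives 2p + 7(1−p) = 7p − 3(1−p), so p = 2/3.
Similarly General Y's optimal q on defend A is 2/3, and the value is 2·(2/3) + (7)·(1/3) = 11/3.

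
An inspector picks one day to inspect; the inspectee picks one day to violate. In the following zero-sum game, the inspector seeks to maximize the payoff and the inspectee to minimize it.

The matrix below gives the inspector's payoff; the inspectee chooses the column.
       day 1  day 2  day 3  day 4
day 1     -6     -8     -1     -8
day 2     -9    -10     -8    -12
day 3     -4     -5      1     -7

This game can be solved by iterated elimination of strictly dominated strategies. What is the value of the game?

-7

Row day 1 is strictly dominated by row day 3 (-4>-6, -5>-8, 1>-1, -7>-8); eliminate day 1.
Column day 1 is strictly dominated by day 2 for the inspectee (-10<-9, -5<-4); eliminate day 1.
Column day 2 is strictly dominated by day 4 for the inspectee (-12<-10, -7<-5); eliminate day 2.
Row day 2 is strictly dominated by row day 3 (1>-8, -7>-12); eliminate day 2.
Column day 3 is strictly dominated by day 4 for the inspectee (-7<1); eliminate day 3.
Only (day 3, day 4) remains, with payoff -7.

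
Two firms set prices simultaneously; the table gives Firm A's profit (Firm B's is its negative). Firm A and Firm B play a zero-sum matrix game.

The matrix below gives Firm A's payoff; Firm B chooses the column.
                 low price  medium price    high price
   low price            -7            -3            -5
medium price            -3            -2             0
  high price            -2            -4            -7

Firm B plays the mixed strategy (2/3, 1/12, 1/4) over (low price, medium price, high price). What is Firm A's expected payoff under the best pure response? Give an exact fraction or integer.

low price: (-7)·(2/3) + (-3)·(1/12) + (-5)·(1/4) = -37/6.
medium price: (-3)·(2/3) + (-2)·(1/12) + (0)·(1/4) = -13/6.
high price: (-2)·(2/3) + (-4)·(1/12) + (-7)·(1/4) = -41/12.
The best pure response is medium price with expected payoff -13/6.

-13/6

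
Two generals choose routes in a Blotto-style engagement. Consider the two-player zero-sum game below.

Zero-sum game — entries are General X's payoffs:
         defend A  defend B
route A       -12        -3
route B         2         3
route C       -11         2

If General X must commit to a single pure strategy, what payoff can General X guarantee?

2

The worst-case payoff for each row is route A: -12, route B: 2, route C: -11.
The best of these is 2.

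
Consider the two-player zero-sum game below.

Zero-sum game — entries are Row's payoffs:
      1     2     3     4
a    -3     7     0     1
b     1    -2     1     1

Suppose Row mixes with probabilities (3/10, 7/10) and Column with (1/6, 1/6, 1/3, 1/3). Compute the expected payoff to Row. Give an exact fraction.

13/20

Against (1/6, 1/6, 1/3, 1/3), each row's expected payoff is a: 1; b: 1/2.
Taking the (3/10, 7/10)-weighted average: (3/10)·(1) + (7/10)·(1/2) = 13/20.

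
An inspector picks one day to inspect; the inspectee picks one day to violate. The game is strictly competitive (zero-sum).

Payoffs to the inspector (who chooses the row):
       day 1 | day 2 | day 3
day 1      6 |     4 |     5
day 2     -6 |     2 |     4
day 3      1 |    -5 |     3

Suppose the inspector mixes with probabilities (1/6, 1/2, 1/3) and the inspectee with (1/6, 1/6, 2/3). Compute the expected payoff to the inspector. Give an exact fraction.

41/18

Against (1/6, 1/6, 2/3), each row's expected payoff is day 1: 5; day 2: 2; day 3: 4/3.
Taking the (1/6, 1/2, 1/3)-weighted average: (1/6)·(5) + (1/2)·(2) + (1/3)·(4/3) = 41/18.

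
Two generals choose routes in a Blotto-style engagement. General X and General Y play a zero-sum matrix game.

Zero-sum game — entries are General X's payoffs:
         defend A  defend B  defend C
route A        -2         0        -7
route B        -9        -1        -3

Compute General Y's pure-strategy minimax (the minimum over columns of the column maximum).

-3

The worst case (largest entry) in each column is defend A: -2, defend B: 0, defend C: -3.
The best (smallest) of these is -3.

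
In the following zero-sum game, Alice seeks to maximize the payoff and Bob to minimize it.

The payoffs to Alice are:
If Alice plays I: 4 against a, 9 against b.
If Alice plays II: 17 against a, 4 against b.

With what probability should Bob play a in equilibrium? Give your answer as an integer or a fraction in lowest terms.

Row minima are 4 and 4, so Alice's maximin is 4; column maxima are 17 and 9, so Bob's minimax is 9. These differ, so the equilibrium is in mixed strategies.
Let Bob play a with probability q. Alice is indifferent when 4q + 9(1−q) = 17q + 4(1−q), giving q = 5/18.

5/18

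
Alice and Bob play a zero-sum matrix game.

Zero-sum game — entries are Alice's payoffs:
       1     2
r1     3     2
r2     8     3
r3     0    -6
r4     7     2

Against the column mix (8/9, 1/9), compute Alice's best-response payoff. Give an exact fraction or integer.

67/9

r1: (3)·(8/9) + (2)·(1/9) = 26/9.
r2: (8)·(8/9) + (3)·(1/9) = 67/9.
r3: (0)·(8/9) + (-6)·(1/9) = -2/3.
r4: (7)·(8/9) + (2)·(1/9) = 58/9.
The best pure response is r2 with expected payoff 67/9.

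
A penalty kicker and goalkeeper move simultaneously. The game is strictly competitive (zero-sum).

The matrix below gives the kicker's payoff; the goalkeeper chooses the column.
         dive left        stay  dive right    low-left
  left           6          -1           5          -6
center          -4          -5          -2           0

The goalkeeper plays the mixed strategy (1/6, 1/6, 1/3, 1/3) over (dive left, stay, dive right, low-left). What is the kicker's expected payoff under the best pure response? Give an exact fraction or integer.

1/2

left: (6)·(1/6) + (-1)·(1/6) + (5)·(1/3) + (-6)·(1/3) = 1/2.
center: (-4)·(1/6) + (-5)·(1/6) + (-2)·(1/3) + (0)·(1/3) = -13/6.
The best pure response is left with expected payoff 1/2.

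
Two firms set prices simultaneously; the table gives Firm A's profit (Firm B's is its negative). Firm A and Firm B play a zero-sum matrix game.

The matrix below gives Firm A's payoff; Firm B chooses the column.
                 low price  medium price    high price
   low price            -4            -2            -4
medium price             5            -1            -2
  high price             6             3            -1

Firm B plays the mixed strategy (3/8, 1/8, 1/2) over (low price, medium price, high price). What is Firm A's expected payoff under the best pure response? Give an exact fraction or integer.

17/8

low price: (-4)·(3/8) + (-2)·(1/8) + (-4)·(1/2) = -15/4.
medium price: (5)·(3/8) + (-1)·(1/8) + (-2)·(1/2) = 3/4.
high price: (6)·(3/8) + (3)·(1/8) + (-1)·(1/2) = 17/8.
The best pure response is high price with expected payoff 17/8.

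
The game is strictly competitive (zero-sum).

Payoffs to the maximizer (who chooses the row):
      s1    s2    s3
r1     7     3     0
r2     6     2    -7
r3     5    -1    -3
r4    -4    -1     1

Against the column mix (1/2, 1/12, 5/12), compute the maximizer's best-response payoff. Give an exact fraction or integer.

15/4

r1: (7)·(1/2) + (3)·(1/12) + (0)·(5/12) = 15/4.
r2: (6)·(1/2) + (2)·(1/12) + (-7)·(5/12) = 1/4.
r3: (5)·(1/2) + (-1)·(1/12) + (-3)·(5/12) = 7/6.
r4: (-4)·(1/2) + (-1)·(1/12) + (1)·(5/12) = -5/3.
The best pure response is r1 with expected payoff 15/4.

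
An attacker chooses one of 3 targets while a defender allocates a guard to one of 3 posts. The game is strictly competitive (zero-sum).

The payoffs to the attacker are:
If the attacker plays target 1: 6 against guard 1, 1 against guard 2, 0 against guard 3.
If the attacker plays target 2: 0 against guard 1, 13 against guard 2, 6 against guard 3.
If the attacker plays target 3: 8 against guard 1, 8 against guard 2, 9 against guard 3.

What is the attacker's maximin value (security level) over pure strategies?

8

The worst-case payoff for each row is target 1: 0, target 2: 0, target 3: 8.
The best of these is 8.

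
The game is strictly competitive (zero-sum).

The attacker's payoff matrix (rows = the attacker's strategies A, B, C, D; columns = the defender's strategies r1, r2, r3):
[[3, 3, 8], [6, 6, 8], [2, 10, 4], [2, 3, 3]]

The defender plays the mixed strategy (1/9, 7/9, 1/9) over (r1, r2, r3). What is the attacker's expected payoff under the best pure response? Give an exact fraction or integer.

A: (3)·(1/9) + (3)·(7/9) + (8)·(1/9) = 32/9.
B: (6)·(1/9) + (6)·(7/9) + (8)·(1/9) = 56/9.
C: (2)·(1/9) + (10)·(7/9) + (4)·(1/9) = 76/9.
D: (2)·(1/9) + (3)·(7/9) + (3)·(1/9) = 26/9.
The best pure response is C with expected payoff 76/9.

76/9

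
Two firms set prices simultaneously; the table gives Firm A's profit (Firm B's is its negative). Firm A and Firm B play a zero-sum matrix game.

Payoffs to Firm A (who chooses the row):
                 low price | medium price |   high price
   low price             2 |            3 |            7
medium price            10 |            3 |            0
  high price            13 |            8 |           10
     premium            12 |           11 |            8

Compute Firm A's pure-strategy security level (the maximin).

The worst-case payoff for each row is low price: 2, medium price: 0, high price: 8, premium: 8.
The best of these is 8.

8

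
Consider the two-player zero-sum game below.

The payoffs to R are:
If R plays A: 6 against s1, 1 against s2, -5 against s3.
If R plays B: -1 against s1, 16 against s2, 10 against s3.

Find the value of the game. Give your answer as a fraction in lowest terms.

5/2

Column s2 is strictly dominated by s3 for C (it gives R more in every row).
The remaining 2×2 game on (A, B) × (s1, s3) has no saddle point. Let R play A with probability p; indifference gives 6p − (1−p) = −5p + 10(1−p), so p = 1/2.
Similarly C's optimal q on s1 is 15/22, and the value is 6·(15/22) + (-5)·(7/22) = 5/2.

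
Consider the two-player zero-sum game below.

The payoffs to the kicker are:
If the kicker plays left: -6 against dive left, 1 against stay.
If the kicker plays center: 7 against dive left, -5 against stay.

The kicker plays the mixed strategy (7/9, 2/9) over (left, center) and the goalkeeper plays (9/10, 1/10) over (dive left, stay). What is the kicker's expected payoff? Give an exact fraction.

Against (9/10, 1/10), each row's expected payoff is left: -53/10; center: 29/5.
Taking the (7/9, 2/9)-weighted average: (7/9)·(-53/10) + (2/9)·(29/5) = -17/6.

-17/6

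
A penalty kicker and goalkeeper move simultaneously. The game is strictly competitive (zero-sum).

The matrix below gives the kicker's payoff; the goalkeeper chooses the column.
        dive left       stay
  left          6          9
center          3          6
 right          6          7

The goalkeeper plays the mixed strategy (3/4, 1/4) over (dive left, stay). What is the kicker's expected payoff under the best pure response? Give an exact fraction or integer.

27/4

left: (6)·(3/4) + (9)·(1/4) = 27/4.
center: (3)·(3/4) + (6)·(1/4) = 15/4.
right: (6)·(3/4) + (7)·(1/4) = 25/4.
The best pure response is left with expected payoff 27/4.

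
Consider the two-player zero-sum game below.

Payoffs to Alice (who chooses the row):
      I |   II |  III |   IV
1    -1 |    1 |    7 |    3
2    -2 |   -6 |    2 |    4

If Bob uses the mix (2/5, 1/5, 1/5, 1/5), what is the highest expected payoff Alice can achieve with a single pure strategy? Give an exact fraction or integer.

9/5

1: (-1)·(2/5) + (1)·(1/5) + (7)·(1/5) + (3)·(1/5) = 9/5.
2: (-2)·(2/5) + (-6)·(1/5) + (2)·(1/5) + (4)·(1/5) = -4/5.
The best pure response is 1 with expected payoff 9/5.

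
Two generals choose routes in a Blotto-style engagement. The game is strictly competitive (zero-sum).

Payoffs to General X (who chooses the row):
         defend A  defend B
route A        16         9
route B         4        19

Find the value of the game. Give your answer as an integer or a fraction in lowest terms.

Row minima are 9 and 4, so General X's maximin is 9; column maxima are 16 and 19, so General Y's minimax is 16. These differ, so the equilibrium is in mixed strategies.
Let General X play route A with probability p. General Y is indifferent when 16p + 4(1−p) = 9p + 19(1−p), giving p = 15/22.
Let General Y play defend A with probability q. General X is indifferent when 16q + 9(1−q) = 4q + 19(1−q), giving q = 5/11.
The value is 16·(5/11) + (9)·(6/11) = 134/11.

134/11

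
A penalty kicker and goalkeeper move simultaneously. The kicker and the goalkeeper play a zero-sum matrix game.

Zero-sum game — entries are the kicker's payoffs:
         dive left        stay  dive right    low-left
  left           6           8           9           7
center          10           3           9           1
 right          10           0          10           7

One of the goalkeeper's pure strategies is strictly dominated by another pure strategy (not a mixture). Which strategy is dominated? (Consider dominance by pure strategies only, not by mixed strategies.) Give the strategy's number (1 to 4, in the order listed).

3

The goalkeeper prefers columns that give the kicker less. Compare dive right with stay: 8 < 9, 3 < 9, 0 < 10.
So stay strictly dominates dive right for the goalkeeper; dive right is strictly dominated.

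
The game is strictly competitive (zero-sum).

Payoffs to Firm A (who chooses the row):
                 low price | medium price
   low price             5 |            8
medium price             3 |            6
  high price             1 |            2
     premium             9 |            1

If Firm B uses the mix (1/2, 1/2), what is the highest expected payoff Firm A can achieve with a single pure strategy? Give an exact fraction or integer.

13/2

low price: (5)·(1/2) + (8)·(1/2) = 13/2.
medium price: (3)·(1/2) + (6)·(1/2) = 9/2.
high price: (1)·(1/2) + (2)·(1/2) = 3/2.
premium: (9)·(1/2) + (1)·(1/2) = 5.
The best pure response is low price with expected payoff 13/2.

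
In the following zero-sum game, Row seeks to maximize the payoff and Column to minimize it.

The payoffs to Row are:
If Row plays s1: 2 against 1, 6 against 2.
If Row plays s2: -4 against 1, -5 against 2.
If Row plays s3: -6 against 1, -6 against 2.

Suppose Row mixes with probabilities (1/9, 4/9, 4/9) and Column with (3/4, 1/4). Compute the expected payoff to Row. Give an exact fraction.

Against (3/4, 1/4), each row's expected payoff is s1: 3; s2: -17/4; s3: -6.
Taking the (1/9, 4/9, 4/9)-weighted average: (1/9)·(3) + (4/9)·(-17/4) + (4/9)·(-6) = -38/9.

-38/9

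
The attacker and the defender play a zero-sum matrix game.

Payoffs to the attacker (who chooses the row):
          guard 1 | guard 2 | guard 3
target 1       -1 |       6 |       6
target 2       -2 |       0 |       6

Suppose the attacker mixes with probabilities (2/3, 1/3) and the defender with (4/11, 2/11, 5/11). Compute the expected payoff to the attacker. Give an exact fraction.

98/33

Against (4/11, 2/11, 5/11), each row's expected payoff is target 1: 38/11; target 2: 2.
Taking the (2/3, 1/3)-weighted average: (2/3)·(38/11) + (1/3)·(2) = 98/33.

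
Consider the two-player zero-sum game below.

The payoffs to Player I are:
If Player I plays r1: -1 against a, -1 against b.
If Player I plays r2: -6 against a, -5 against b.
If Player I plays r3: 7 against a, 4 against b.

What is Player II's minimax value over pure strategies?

The worst case (largest entry) in each column is a: 7, b: 4.
The best (smallest) of these is 4.

4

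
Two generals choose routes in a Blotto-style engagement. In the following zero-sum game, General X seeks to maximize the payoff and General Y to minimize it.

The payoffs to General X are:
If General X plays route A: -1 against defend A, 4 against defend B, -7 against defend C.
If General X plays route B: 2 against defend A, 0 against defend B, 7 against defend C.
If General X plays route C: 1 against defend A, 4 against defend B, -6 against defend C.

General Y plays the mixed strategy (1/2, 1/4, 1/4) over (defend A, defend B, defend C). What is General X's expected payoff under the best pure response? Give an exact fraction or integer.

route A: (-1)·(1/2) + (4)·(1/4) + (-7)·(1/4) = -5/4.
route B: (2)·(1/2) + (0)·(1/4) + (7)·(1/4) = 11/4.
route C: (1)·(1/2) + (4)·(1/4) + (-6)·(1/4) = 0.
The best pure response is route B with expected payoff 11/4.

11/4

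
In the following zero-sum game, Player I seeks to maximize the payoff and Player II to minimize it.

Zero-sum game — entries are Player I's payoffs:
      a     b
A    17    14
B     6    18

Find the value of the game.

74/5

Row minima are 14 and 6, so Player I's maximin is 14; column maxima are 17 and 18, so Player II's minimax is 17. These differ, so the equilibrium is in mixed strategies.
Let Player I play A with probability p. Player II is indifferent when 17p + 6(1−p) = 14p + 18(1−p), giving p = 4/5.
Let Player II play a with probability q. Player I is indifferent when 17q + 14(1−q) = 6q + 18(1−q), giving q = 4/15.
The value is 17·(4/15) + (14)·(11/15) = 74/5.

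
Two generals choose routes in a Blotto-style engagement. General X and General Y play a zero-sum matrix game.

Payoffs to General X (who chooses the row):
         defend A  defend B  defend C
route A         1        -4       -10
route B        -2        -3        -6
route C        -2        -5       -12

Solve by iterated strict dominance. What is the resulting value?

Column defend B is strictly dominated by defend C for General Y (-10<-4, -6<-3, -12<-5); eliminate defend B.
Row route C is strictly dominated by row route A (1>-2, -10>-12); eliminate route C.
Column defend A is strictly dominated by defend C for General Y (-10<1, -6<-2); eliminate defend A.
Row route A is strictly dominated by row route B (-6>-10); eliminate route A.
Only (route B, defend C) remains, with payoff -6.

-6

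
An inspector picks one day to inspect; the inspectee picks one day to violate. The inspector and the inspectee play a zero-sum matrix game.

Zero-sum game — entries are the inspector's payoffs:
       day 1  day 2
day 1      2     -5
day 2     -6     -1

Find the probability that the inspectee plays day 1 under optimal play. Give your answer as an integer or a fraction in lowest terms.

1/3

Row minima are -5 and -6, so the inspector's maximin is -5; column maxima are 2 and -1, so the inspectee's minimax is -1. These differ, so the equilibrium is in mixed strategies.
Let the inspectee play day 1 with probability q. The inspector is indifferent when 2q − 5(1−q) = −6q − (1−q), giving q = 1/3.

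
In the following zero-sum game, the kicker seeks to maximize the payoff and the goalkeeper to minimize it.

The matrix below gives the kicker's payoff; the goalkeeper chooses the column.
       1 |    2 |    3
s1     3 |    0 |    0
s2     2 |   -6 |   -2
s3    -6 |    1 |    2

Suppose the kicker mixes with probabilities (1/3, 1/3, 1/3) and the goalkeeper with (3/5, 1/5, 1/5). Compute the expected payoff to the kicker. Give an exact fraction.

-8/15

Against (3/5, 1/5, 1/5), each row's expected payoff is s1: 9/5; s2: -2/5; s3: -3.
Taking the (1/3, 1/3, 1/3)-weighted average: (1/3)·(9/5) + (1/3)·(-2/5) + (1/3)·(-3) = -8/15.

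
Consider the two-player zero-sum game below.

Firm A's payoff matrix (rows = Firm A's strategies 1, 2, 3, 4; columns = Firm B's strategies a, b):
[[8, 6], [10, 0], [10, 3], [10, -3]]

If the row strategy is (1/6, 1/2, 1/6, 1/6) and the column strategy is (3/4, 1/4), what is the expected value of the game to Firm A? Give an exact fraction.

Against (3/4, 1/4), each row's expected payoff is 1: 15/2; 2: 15/2; 3: 33/4; 4: 27/4.
Taking the (1/6, 1/2, 1/6, 1/6)-weighted average: (1/6)·(15/2) + (1/2)·(15/2) + (1/6)·(33/4) + (1/6)·(27/4) = 15/2.

15/2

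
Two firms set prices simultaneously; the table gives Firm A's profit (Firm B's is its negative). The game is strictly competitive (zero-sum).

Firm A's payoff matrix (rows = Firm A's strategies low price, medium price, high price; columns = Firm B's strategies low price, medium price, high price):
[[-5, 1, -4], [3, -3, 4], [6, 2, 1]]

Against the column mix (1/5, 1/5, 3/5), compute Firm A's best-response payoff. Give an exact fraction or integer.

12/5

low price: (-5)·(1/5) + (1)·(1/5) + (-4)·(3/5) = -16/5.
medium price: (3)·(1/5) + (-3)·(1/5) + (4)·(3/5) = 12/5.
high price: (6)·(1/5) + (2)·(1/5) + (1)·(3/5) = 11/5.
The best pure response is medium price with expected payoff 12/5.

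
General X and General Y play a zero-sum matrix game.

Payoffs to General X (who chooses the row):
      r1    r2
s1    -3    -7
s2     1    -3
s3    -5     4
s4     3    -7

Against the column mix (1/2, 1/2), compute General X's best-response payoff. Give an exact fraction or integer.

s1: (-3)·(1/2) + (-7)·(1/2) = -5.
s2: (1)·(1/2) + (-3)·(1/2) = -1.
s3: (-5)·(1/2) + (4)·(1/2) = -1/2.
s4: (3)·(1/2) + (-7)·(1/2) = -2.
The best pure response is s3 with expected payoff -1/2.

-1/2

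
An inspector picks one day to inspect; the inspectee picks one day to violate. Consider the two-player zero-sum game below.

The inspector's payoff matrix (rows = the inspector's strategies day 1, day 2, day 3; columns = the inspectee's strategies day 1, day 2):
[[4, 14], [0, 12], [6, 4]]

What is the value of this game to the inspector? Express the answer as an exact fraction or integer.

17/3

Row day 2 is strictly dominated by row day 1, so the inspector never plays it.
The remaining 2×2 game on (day 1, day 3) × (day 1, day 2) has no saddle point. Let the inspector play day 1 with probability p; indifference gives 4p + 6(1−p) = 14p + 4(1−p), so p = 1/6.
Similarly the inspectee's optimal q on day 1 is 5/6, and the value is 4·(5/6) + (14)·(1/6) = 17/3.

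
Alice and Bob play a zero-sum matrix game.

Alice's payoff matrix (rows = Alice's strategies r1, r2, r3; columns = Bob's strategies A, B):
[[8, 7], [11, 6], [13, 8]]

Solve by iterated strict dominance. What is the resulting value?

8

Row r1 is strictly dominated by row r3 (13>8, 8>7); eliminate r1.
Column A is strictly dominated by B for Bob (6<11, 8<13); eliminate A.
Row r2 is strictly dominated by row r3 (8>6); eliminate r2.
Only (r3, B) remains, with payoff 8.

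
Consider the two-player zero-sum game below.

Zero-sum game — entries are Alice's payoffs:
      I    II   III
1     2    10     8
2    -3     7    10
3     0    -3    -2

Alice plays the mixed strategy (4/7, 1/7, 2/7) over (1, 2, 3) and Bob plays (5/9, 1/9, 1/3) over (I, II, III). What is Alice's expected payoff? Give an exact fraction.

Against (5/9, 1/9, 1/3), each row's expected payoff is 1: 44/9; 2: 22/9; 3: -1.
Taking the (4/7, 1/7, 2/7)-weighted average: (4/7)·(44/9) + (1/7)·(22/9) + (2/7)·(-1) = 20/7.

20/7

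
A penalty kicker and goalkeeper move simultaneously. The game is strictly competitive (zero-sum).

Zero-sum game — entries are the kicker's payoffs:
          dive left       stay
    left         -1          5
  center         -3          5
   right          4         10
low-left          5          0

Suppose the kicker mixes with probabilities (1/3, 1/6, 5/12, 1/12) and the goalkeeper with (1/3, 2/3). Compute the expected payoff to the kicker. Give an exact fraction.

Against (1/3, 2/3), each row's expected payoff is left: 3; center: 7/3; right: 8; low-left: 5/3.
Taking the (1/3, 1/6, 5/12, 1/12)-weighted average: (1/3)·(3) + (1/6)·(7/3) + (5/12)·(8) + (1/12)·(5/3) = 175/36.

175/36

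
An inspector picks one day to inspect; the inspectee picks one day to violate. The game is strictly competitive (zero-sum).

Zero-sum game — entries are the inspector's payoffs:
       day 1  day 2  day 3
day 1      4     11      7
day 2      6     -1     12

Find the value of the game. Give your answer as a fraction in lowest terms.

5

Column day 3 is strictly dominated by day 1 for the inspectee (it gives the inspector more in every row).
The remaining 2×2 game on (day 1, day 2) × (day 1, day 2) has no saddle point. Let the inspector play day 1 with probability p; indifference gives 4p + 6(1−p) = 11p − (1−p), so p = 1/2.
Similarly the inspectee's optimal q on day 1 is 6/7, and the value is 4·(6/7) + (11)·(1/7) = 5.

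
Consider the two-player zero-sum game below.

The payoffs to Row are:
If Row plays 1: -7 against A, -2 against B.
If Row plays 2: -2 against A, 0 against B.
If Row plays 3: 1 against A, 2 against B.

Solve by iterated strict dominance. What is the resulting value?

Row 2 is strictly dominated by row 3 (1>-2, 2>0); eliminate 2.
Column B is strictly dominated by A for Column (-7<-2, 1<2); eliminate B.
Row 1 is strictly dominated by row 3 (1>-7); eliminate 1.
Only (3, A) remains, with payoff 1.

1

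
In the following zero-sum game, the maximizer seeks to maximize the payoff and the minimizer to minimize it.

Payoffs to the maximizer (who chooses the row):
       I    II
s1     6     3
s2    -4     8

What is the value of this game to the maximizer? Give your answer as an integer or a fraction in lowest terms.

4

Row minima are 3 and -4, so the maximizer's maximin is 3; column maxima are 6 and 8, so the minimizer's minimax is 6. These differ, so the equilibrium is in mixed strategies.
Let the maximizer play s1 with probability p. The minimizer is indifferent when 6p − 4(1−p) = 3p + 8(1−p), giving p = 4/5.
Let the minimizer play I with probability q. The maximizer is indifferent when 6q + 3(1−q) = −4q + 8(1−q), giving q = 1/3.
The value is 6·(1/3) + (3)·(2/3) = 4.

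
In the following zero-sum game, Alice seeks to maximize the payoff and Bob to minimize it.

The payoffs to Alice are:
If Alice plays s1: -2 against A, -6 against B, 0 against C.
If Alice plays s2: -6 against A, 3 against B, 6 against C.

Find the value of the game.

Column C is strictly dominated by B for Bob (it gives Alice more in every row).
The remaining 2×2 game on (s1, s2) × (A, B) has no saddle point. Let Alice play s1 with probability p; indifference gives −2p − 6(1−p) = −6p + 3(1−p), so p = 9/13.
Similarly Bob's optimal q on A is 9/13, and the value is -2·(9/13) + (-6)·(4/13) = -42/13.

-42/13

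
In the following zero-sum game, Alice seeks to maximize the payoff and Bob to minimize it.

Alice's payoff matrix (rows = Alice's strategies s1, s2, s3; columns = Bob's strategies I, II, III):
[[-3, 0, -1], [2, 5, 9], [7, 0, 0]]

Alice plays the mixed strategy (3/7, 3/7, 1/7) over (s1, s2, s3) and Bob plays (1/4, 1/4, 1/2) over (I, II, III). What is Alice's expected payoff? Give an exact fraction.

Against (1/4, 1/4, 1/2), each row's expected payoff is s1: -5/4; s2: 25/4; s3: 7/4.
Taking the (3/7, 3/7, 1/7)-weighted average: (3/7)·(-5/4) + (3/7)·(25/4) + (1/7)·(7/4) = 67/28.

67/28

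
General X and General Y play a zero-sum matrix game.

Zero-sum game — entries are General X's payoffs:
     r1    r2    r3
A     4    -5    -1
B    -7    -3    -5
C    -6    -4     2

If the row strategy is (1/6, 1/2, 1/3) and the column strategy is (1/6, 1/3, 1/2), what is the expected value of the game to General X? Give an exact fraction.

-109/36

Against (1/6, 1/3, 1/2), each row's expected payoff is A: -3/2; B: -14/3; C: -4/3.
Taking the (1/6, 1/2, 1/3)-weighted average: (1/6)·(-3/2) + (1/2)·(-14/3) + (1/3)·(-4/3) = -109/36.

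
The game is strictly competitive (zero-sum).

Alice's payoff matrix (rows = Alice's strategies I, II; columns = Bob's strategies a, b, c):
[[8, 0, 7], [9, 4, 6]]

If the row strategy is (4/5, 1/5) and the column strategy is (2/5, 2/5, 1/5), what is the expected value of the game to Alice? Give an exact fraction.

Against (2/5, 2/5, 1/5), each row's expected payoff is I: 23/5; II: 32/5.
Taking the (4/5, 1/5)-weighted average: (4/5)·(23/5) + (1/5)·(32/5) = 124/25.

124/25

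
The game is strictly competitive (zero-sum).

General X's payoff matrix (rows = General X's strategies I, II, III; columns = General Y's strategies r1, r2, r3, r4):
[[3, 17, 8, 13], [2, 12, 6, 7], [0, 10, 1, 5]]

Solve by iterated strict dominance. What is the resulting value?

3

Column r2 is strictly dominated by r1 for General Y (3<17, 2<12, 0<10); eliminate r2.
Row III is strictly dominated by row I (3>0, 8>1, 13>5); eliminate III.
Row II is strictly dominated by row I (3>2, 8>6, 13>7); eliminate II.
Column r4 is strictly dominated by r1 for General Y (3<13); eliminate r4.
Column r3 is strictly dominated by r1 for General Y (3<8); eliminate r3.
Only (I, r1) remains, with payoff 3.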